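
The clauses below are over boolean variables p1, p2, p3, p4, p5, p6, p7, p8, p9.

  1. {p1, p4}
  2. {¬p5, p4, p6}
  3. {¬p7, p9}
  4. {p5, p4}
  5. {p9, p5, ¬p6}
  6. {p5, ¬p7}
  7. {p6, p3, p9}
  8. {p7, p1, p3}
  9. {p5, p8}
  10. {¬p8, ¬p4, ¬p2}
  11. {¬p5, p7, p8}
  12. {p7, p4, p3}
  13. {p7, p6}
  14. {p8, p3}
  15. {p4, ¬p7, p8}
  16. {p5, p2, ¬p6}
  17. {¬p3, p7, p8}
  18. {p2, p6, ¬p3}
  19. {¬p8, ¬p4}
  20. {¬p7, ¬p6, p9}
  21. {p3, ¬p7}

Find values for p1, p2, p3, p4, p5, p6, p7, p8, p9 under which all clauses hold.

p1=1, p2=0, p3=1, p4=0, p5=1, p6=1, p7=0, p8=1, p9=1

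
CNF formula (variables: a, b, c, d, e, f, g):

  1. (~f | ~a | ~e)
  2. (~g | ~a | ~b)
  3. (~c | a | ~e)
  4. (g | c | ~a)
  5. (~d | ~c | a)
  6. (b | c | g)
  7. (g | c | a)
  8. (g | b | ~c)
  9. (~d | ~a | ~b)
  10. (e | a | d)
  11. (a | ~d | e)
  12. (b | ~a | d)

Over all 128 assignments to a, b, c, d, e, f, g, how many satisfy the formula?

Split on a, then c.
  a=T, c=T: 6 of the 32 assignments to (b,d,e,f,g) work.
  a=T, c=F: remaining (b,d,e,f,g) ∈ {(F,T,F,F,T); (F,T,F,T,T); (F,T,T,F,T)} — 3.
  a=F, c=T: a clause becomes empty — 0.
  a=F, c=F: forces e=T; g=T; b, d, f free → 2^3 = 8.
Total: 6 + 3 + 0 + 8 = 17.

17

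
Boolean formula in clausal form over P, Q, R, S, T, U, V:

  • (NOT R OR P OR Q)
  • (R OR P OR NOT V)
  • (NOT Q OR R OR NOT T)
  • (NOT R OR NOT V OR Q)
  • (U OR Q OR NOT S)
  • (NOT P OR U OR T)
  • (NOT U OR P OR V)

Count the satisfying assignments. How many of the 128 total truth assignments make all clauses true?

47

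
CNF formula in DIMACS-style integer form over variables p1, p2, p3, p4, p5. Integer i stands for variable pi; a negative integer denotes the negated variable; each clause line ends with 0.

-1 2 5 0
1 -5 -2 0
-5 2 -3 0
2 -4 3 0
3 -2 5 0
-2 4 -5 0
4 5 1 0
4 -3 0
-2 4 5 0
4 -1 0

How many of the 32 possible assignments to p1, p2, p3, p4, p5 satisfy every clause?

6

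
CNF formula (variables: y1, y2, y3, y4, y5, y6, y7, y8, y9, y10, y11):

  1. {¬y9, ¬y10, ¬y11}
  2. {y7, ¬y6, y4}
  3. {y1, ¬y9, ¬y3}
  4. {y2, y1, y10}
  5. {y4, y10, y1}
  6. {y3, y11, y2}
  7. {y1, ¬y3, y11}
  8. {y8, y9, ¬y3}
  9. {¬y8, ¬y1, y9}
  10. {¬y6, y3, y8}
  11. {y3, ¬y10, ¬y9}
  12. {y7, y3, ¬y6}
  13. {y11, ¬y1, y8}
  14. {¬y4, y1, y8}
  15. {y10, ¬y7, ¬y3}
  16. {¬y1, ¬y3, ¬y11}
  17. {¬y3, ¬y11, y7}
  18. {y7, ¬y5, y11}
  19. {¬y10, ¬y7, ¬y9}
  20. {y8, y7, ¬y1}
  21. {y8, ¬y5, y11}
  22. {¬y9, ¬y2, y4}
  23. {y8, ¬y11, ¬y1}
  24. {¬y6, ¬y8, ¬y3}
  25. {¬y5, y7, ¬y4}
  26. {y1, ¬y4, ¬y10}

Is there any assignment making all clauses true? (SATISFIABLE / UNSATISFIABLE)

SATISFIABLE

y5 occurs only negated in the remaining clauses — set y5 = False.
y6 occurs only negated in the remaining clauses — set y6 = False.
Branch on y1: take y1 = False.
Try y2 = True.
The remaining clauses are satisfied by y3 = False, y4 = True, y7 = True, y8 = True, y9 = True, y10 = False, y11 = False.
So y1=F, y2=T, y3=F, y4=T, y5=F, y6=F, y7=T, y8=T, y9=T, y10=F, y11=F is a satisfying assignment.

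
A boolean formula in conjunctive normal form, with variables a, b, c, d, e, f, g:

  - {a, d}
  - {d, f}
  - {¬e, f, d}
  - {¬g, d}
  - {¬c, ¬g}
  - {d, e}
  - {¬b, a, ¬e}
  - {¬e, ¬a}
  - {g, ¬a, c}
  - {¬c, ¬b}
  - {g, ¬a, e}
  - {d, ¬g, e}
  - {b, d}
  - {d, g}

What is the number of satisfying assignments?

20

Split on d, then e.
  d=T, e=T: f free; 3 ways for (a,b,c,g) × 2^1 = 6.
  d=T, e=F: f free; 7 ways for (a,b,c,g) × 2^1 = 14.
  d=F, e=T: a clause becomes empty — 0.
  d=F, e=F: a clause becomes empty — 0.
Total: 6 + 14 + 0 + 0 = 20.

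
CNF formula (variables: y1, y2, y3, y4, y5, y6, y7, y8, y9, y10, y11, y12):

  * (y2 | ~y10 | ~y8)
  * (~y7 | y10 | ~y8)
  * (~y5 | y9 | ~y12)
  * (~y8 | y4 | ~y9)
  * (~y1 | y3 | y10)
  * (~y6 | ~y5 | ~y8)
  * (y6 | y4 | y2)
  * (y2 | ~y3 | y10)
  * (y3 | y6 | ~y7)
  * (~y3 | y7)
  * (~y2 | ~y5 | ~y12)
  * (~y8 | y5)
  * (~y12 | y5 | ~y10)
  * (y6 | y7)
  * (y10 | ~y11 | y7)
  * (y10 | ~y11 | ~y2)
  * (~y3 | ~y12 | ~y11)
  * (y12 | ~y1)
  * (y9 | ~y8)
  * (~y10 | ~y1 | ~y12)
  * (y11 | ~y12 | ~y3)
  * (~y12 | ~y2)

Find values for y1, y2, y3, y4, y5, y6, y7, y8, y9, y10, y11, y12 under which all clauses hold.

y1 = F, y2 = T, y3 = T, y4 = F, y5 = T, y6 = T, y7 = T, y8 = F, y9 = T, y10 = T, y11 = F, y12 = F

y1 occurs only negated in the remaining clauses — set y1 = False.
y8 occurs only negated in the remaining clauses — set y8 = False.
Set y2 = True and propagate.
  then y12 is forced to False.
Try y3 = True.
  then y7 is forced to True.
Branch on y10: take y10 = True.
y4, y5, y6, y9, y11 are now unconstrained; take y4 = False, y5 = True, y6 = True, y9 = True, y11 = False.
Check each clause:
  1. (~y10 | ~y8 | y2) — ~y8 is true.
  2. (y10 | ~y7 | ~y8) — ~y8 is true.
  3. (~y5 | y9 | ~y12) — y9 is true.
  4. (~y8 | y4 | ~y9) — ~y8 is true.
  5. (~y1 | y3 | y10) — y10 is true.
  6. (~y5 | ~y8 | ~y6) — ~y8 is true.
  7. (y2 | y4 | y6) — y2 is true.
  8. (y2 | y10 | ~y3) — y10 is true.
  9. (~y7 | y6 | y3) — y3 is true.
  10. (~y3 | y7) — y7 is true.
  11. (~y12 | ~y5 | ~y2) — ~y12 is true.
  12. (~y8 | y5) — ~y8 is true.
  13. (~y10 | ~y12 | y5) — ~y12 is true.
  14. (y7 | y6) — y6 is true.
  15. (~y11 | y10 | y7) — y10 is true.
  16. (~y11 | y10 | ~y2) — y10 is true.
  17. (~y12 | ~y11 | ~y3) — ~y12 is true.
  18. (~y1 | y12) — ~y1 is true.
  19. (y9 | ~y8) — ~y8 is true.
  20. (~y1 | ~y12 | ~y10) — ~y12 is true.
  21. (~y12 | y11 | ~y3) — ~y12 is true.
  22. (~y12 | ~y2) — ~y12 is true.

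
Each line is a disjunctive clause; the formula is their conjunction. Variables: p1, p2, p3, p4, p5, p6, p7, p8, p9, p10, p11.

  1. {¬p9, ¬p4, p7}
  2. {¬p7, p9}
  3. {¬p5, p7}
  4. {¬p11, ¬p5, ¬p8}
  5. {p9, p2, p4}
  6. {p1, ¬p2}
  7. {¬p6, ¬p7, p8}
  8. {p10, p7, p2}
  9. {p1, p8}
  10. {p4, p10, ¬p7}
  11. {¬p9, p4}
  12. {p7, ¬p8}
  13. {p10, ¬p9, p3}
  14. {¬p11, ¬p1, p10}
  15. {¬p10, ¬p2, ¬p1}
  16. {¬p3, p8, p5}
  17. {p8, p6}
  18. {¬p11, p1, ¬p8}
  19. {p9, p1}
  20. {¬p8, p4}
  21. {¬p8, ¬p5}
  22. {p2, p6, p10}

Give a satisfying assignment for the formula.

p1 = True, p2 = True, p3 = True, p4 = True, p5 = False, p6 = True, p7 = True, p8 = True, p9 = True, p10 = False, p11 = False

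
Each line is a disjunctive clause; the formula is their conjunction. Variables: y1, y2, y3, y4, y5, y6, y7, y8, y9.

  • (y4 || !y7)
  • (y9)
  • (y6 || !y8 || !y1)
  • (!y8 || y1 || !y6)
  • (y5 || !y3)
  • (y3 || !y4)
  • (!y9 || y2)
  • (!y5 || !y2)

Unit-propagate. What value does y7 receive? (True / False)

False

(y9) stands alone — y9 = True.
In (y2 || !y9), !y9 is now false; y2 must hold, so y2 = True.
From (!y5 || !y2) and y2 = True: y5 = False.
In (!y3 || y5), y5 is now false; !y3 must hold, so y3 = False.
(y3 || !y4) with y3 = False leaves only !y4, so y4 = False.
(!y7 || y4): since y4 = False, the clause reduces to (!y7). y7 = False.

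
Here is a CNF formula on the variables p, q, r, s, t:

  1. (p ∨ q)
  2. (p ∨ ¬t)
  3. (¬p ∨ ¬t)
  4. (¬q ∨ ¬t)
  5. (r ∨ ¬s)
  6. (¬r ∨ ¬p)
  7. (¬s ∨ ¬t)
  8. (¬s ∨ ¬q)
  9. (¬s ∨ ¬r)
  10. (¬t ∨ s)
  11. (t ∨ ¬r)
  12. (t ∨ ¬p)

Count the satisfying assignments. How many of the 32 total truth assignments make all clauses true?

Satisfying assignments:
  p=0 q=1 r=0 s=0 t=0
That's 1 in total.

1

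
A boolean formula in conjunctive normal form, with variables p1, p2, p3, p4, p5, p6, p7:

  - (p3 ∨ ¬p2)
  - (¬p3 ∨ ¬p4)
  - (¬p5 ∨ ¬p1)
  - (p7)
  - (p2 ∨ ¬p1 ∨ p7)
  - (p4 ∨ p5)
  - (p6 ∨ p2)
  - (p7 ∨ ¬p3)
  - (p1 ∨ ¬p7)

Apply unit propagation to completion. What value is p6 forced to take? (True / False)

True

Unit clause (p7) sets p7 = True.
From (¬p7 ∨ p1) and p7 = True: p1 = True.
In (¬p1 ∨ ¬p5), ¬p1 is now false; ¬p5 must hold, so p5 = False.
From (p4 ∨ p5) and p5 = False: p4 = True.
From (¬p4 ∨ ¬p3) and p4 = True: p3 = False.
In (¬p2 ∨ p3), p3 is now false; ¬p2 must hold, so p2 = False.
In (p6 ∨ p2), p2 is now false; p6 must hold, so p6 = True.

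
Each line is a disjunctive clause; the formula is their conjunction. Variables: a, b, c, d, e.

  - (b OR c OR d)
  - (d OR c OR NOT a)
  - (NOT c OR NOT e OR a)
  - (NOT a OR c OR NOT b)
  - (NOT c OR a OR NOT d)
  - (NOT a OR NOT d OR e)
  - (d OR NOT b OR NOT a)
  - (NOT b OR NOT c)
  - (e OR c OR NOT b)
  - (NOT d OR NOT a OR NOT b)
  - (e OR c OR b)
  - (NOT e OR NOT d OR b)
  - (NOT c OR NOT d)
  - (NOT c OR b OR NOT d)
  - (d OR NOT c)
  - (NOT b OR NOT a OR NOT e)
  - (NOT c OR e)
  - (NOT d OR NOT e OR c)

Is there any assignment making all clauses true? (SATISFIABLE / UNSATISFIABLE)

SATISFIABLE

Branch on a: take a = False.
The remaining clauses are satisfied by b = True, c = False, d = False, e = True.
So a=F  b=T  c=F  d=F  e=T is a satisfying assignment.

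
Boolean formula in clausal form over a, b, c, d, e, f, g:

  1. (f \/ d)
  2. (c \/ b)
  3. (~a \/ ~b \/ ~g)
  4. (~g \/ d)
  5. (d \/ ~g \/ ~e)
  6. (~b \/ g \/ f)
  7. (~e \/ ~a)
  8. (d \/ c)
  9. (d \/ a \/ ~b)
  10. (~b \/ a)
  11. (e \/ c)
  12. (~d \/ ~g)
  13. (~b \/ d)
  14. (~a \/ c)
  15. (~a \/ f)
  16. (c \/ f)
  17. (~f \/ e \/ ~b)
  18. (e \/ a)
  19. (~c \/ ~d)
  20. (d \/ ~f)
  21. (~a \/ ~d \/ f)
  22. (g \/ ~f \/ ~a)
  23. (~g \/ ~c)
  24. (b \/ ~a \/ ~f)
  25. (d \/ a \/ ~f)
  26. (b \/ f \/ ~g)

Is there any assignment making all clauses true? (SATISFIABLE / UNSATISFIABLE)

UNSATISFIABLE

a = True:
  propagation gives e=False, c=True, f=True, b=False; an empty clause results — contradiction.
a = False:
  propagation gives b=False, c=True, e=True, d=False; an empty clause results — contradiction.
Every branch closes, so no satisfying assignment exists.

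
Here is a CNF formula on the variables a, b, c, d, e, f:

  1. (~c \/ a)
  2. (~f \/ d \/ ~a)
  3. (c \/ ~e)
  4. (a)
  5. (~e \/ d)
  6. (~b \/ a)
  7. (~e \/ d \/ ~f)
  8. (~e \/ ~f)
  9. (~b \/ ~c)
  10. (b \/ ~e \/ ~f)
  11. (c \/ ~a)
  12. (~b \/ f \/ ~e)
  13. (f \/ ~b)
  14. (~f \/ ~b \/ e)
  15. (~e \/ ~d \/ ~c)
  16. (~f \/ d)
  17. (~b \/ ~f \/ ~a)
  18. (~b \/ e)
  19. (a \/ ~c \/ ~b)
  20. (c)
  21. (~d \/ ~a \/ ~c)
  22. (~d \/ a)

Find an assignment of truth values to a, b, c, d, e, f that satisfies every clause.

(a) is a unit clause, so a = True.
(c) is a unit clause, so c = True.
(~b) is a unit clause, so b = False.
The clause (~d) is unit: d must be False.
Unit propagation: (~f) forces f = False.
The clause (~e) is unit: e must be False.

a=True, b=False, c=True, d=False, e=False, f=False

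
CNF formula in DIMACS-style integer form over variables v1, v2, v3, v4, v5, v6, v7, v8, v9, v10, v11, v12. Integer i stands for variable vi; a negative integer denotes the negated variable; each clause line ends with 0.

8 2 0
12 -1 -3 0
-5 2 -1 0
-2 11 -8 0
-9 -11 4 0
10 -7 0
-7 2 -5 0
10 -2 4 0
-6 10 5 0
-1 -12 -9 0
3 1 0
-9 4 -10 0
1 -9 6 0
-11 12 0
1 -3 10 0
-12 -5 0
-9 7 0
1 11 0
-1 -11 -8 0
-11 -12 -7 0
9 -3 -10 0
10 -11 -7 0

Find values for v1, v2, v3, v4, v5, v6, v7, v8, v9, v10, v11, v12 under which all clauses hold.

v1=True, v2=False, v3=False, v4=False, v5=False, v6=True, v7=False, v8=True, v9=False, v10=True, v11=False, v12=False

Try v1 = True.
Branch on v2: take v2 = False.
  then v8 is forced to True.
  then v5 is forced to False.
  then v11 is forced to False.
Try v3 = False.
For the remaining variables, v4 = False, v6 = True, v7 = False, v9 = False, v10 = True, v12 = False works.
Every clause has at least one true literal under this assignment.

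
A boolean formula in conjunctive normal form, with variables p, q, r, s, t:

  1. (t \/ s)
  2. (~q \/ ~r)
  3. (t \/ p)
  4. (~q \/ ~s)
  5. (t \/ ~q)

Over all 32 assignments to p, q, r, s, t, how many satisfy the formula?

Split on q, then t.
  q=T, t=T: remaining (p,r,s) ∈ {(F,F,F); (T,F,F)} — 2.
  q=T, t=F: a clause becomes empty — 0.
  q=F, t=T: p, r, s free → 2^3 = 8.
  q=F, t=F: remaining (p,r,s) ∈ {(T,F,T); (T,T,T)} — 2.
Total: 2 + 0 + 8 + 2 = 12.

12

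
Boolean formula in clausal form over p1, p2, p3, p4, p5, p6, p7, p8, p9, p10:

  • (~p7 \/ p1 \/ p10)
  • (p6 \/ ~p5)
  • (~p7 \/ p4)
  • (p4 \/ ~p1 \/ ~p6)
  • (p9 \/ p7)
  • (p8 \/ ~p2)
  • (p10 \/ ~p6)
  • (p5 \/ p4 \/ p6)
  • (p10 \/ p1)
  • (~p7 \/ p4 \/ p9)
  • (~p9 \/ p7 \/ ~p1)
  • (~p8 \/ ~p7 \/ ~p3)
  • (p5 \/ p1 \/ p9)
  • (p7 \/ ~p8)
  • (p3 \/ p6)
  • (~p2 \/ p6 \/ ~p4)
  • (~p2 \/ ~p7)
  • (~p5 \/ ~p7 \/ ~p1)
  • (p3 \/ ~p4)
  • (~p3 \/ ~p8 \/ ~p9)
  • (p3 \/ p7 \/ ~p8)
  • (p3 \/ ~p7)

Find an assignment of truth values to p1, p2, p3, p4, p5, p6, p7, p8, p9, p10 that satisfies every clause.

p1=T, p2=F, p3=T, p4=T, p5=F, p6=F, p7=T, p8=F, p9=F, p10=F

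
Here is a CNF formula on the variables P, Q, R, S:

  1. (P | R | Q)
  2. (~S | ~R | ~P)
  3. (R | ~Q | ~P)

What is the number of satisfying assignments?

10

Split on P, then R.
  P=1, R=1: remaining (Q,S) ∈ {(0,0); (1,0)} — 2.
  P=1, R=0: remaining (Q,S) ∈ {(0,0); (0,1)} — 2.
  P=0, R=1: remaining (Q,S) ∈ {(0,0); (0,1); (1,0); (1,1)} — 4.
  P=0, R=0: remaining (Q,S) ∈ {(1,0); (1,1)} — 2.
Total: 2 + 2 + 4 + 2 = 10.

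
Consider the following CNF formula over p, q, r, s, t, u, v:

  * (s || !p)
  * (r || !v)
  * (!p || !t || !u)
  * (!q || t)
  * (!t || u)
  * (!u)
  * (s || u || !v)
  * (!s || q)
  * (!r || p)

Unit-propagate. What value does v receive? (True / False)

(!u) stands alone — u = False.
From (u || !t) and u = False: t = False.
From (t || !q) and t = False: q = False.
In (q || !s), q is now false; !s must hold, so s = False.
From (s || !p) and s = False: p = False.
(u || !v || s): since s = False, u = False, the clause reduces to (!v). v = False.

False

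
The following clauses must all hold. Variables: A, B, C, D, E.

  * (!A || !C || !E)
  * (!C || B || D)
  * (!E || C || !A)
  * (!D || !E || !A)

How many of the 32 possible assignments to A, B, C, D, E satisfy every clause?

21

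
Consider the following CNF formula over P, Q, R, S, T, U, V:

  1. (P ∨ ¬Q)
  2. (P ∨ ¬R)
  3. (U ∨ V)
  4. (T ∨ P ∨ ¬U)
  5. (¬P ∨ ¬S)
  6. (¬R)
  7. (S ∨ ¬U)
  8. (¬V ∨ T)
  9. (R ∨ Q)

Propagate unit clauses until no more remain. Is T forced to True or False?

True

(¬R) stands alone — R = False.
From (R ∨ Q) and R = False: Q = True.
(¬Q ∨ P) with Q = True leaves only P, so P = True.
(¬P ∨ ¬S): since P = True, the clause reduces to (¬S). S = False.
In (¬U ∨ S), S is now false; ¬U must hold, so U = False.
(V ∨ U) with U = False leaves only V, so V = True.
In (¬V ∨ T), ¬V is now false; T must hold, so T = True.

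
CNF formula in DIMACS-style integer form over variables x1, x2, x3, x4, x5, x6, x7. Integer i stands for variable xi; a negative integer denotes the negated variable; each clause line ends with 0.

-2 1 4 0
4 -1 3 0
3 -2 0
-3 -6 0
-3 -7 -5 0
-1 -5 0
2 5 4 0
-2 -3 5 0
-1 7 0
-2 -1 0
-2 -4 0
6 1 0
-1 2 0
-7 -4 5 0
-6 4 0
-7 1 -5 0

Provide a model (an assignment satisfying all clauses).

x1=F  x2=F  x3=F  x4=T  x5=T  x6=T  x7=F

Check each clause:
  1. (x1 ∨ x4 ∨ ¬x2) — x4 is true.
  2. (¬x1 ∨ x4 ∨ x3) — x4 is true.
  3. (¬x2 ∨ x3) — ¬x2 is true.
  4. (¬x6 ∨ ¬x3) — ¬x3 is true.
  5. (¬x7 ∨ ¬x3 ∨ ¬x5) — ¬x7 is true.
  6. (¬x5 ∨ ¬x1) — ¬x1 is true.
  7. (x5 ∨ x2 ∨ x4) — x4 is true.
  8. (¬x2 ∨ x5 ∨ ¬x3) — x5 is true.
  9. (¬x1 ∨ x7) — ¬x1 is true.
  10. (¬x2 ∨ ¬x1) — ¬x2 is true.
  11. (¬x4 ∨ ¬x2) — ¬x2 is true.
  12. (x6 ∨ x1) — x6 is true.
  13. (¬x1 ∨ x2) — ¬x1 is true.
  14. (¬x7 ∨ ¬x4 ∨ x5) — ¬x7 is true.
  15. (¬x6 ∨ x4) — x4 is true.
  16. (¬x5 ∨ x1 ∨ ¬x7) — ¬x7 is true.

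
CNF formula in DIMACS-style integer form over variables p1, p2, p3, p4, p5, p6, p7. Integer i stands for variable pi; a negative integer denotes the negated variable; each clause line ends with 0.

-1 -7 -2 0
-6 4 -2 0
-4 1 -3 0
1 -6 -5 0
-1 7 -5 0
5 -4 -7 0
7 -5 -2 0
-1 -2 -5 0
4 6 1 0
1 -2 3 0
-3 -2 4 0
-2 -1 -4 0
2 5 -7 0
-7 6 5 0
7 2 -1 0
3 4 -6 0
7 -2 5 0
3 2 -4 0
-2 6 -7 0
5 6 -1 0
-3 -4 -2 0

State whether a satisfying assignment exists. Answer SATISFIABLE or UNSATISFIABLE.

SATISFIABLE

Try p1 = True.
The remaining clauses are satisfied by p2 = False, p3 = True, p4 = True, p5 = True, p6 = False, p7 = True.
Every clause has at least one true literal under this assignment.
So p1=T, p2=F, p3=T, p4=T, p5=T, p6=F, p7=T is a satisfying assignment.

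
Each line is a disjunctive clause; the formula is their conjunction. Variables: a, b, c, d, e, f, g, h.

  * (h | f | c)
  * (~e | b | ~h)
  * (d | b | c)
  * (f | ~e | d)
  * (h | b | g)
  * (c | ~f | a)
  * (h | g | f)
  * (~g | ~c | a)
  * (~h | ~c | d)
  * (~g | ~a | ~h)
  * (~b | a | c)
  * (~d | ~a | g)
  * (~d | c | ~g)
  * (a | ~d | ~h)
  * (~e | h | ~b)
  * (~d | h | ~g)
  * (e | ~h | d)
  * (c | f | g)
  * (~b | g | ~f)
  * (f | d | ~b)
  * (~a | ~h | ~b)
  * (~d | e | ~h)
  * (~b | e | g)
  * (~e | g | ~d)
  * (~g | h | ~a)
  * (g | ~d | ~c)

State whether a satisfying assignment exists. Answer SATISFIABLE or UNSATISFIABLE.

UNSATISFIABLE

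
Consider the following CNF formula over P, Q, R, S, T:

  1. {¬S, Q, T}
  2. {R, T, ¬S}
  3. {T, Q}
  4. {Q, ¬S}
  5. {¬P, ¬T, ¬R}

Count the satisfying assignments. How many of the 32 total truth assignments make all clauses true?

15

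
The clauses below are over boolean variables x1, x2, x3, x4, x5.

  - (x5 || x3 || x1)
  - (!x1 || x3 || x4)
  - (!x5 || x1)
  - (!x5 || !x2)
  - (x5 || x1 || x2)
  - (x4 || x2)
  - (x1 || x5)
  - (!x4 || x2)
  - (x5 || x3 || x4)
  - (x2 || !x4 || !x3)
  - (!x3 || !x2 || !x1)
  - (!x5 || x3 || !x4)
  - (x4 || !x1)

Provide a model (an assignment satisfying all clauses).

Branch on x1: take x1 = True.
  then x4 is forced to True.
  then x2 is forced to True.
  then x5 is forced to False.
  then x3 is forced to False.

x1 = T, x2 = T, x3 = F, x4 = T, x5 = F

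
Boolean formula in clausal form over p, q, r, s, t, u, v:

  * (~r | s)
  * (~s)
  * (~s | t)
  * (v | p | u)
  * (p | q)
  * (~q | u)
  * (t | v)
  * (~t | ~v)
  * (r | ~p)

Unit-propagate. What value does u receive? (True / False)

True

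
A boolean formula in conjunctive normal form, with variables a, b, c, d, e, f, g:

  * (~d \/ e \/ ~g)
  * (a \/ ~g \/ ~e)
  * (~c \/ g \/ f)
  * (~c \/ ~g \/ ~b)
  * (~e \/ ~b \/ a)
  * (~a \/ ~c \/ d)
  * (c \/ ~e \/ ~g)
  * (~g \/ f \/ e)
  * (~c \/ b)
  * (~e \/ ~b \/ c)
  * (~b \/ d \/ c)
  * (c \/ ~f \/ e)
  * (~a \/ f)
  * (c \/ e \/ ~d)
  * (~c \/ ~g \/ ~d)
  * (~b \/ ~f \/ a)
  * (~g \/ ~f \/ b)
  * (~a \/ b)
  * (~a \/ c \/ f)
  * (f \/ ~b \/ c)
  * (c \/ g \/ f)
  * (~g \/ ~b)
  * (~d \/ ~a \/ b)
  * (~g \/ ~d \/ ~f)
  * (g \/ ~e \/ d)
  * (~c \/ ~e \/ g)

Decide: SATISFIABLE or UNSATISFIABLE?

SATISFIABLE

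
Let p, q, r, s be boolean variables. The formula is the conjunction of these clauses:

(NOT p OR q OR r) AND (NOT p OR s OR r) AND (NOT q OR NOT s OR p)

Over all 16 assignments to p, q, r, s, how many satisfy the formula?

Split on p, then q.
  p=T, q=T: remaining (r,s) ∈ {(F,T); (T,F); (T,T)} — 3.
  p=T, q=F: remaining (r,s) ∈ {(T,F); (T,T)} — 2.
  p=F, q=T: remaining (r,s) ∈ {(F,F); (T,F)} — 2.
  p=F, q=F: remaining (r,s) ∈ {(F,F); (F,T); (T,F); (T,T)} — 4.
Total: 3 + 2 + 2 + 4 = 11.

11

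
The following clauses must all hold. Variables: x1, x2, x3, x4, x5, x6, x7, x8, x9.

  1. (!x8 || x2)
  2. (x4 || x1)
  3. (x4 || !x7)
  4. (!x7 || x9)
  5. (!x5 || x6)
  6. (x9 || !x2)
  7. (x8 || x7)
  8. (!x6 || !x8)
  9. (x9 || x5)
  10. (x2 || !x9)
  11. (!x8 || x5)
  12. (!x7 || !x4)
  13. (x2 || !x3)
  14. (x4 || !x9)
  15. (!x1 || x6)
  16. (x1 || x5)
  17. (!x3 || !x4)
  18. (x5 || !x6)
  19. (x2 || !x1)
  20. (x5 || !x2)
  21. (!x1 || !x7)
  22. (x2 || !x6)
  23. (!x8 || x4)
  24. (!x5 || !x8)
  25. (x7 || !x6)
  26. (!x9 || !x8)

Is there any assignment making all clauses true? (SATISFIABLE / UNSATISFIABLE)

UNSATISFIABLE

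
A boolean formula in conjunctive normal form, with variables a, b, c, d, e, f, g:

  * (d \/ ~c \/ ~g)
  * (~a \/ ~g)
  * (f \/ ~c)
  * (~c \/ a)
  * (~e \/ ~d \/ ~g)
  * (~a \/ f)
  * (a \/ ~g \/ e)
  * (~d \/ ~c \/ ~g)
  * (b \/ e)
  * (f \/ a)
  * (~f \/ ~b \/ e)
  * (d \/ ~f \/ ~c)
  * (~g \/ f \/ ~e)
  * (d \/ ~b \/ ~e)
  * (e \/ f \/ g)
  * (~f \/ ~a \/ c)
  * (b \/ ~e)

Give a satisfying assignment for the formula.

Set a = False and propagate.
  then c is forced to False.
  then f is forced to True.
Set b = True and propagate.
  then e is forced to True.
  then d is forced to True.
  then g is forced to False.

a = F, b = T, c = F, d = T, e = T, f = T, g = F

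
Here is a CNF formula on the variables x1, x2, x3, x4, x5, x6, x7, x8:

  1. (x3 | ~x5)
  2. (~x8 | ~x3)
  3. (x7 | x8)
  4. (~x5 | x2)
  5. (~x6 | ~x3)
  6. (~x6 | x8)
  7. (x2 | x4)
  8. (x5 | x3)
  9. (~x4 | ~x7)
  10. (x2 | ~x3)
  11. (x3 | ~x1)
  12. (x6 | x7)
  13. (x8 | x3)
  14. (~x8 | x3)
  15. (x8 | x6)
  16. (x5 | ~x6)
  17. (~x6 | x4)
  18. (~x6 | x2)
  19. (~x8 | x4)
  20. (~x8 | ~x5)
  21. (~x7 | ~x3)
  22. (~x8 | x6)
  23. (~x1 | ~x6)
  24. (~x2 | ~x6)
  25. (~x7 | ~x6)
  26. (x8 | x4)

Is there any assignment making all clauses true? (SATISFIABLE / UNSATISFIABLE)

UNSATISFIABLE

x6 = True:
  propagation gives x3=False, x5=False; an empty clause results — contradiction.
x6 = False:
  propagation gives x7=True, x4=False, x2=True, x8=True; an empty clause results — contradiction.
Every branch closes, so no satisfying assignment exists.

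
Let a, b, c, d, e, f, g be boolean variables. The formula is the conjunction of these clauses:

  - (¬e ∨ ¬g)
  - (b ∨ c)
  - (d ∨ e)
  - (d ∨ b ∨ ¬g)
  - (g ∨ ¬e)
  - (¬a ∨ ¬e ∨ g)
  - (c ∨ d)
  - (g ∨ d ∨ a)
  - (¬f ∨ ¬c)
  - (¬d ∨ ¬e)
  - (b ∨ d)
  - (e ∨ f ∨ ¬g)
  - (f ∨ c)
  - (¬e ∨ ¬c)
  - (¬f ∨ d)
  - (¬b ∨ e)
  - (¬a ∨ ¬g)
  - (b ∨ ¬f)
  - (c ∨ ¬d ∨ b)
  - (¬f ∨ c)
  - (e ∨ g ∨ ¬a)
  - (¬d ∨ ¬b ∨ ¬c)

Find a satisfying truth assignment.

Try a = False.
Try b = False.
  then c is forced to True.
  then f is forced to False.
  then d is forced to True.
  then e is forced to False.
  then g is forced to False.
Every clause has at least one true literal under this assignment.
Check each clause:
  1. (¬g ∨ ¬e) — ¬g is true.
  2. (b ∨ c) — c is true.
  3. (d ∨ e) — d is true.
  4. (d ∨ ¬g ∨ b) — ¬g is true.
  5. (¬e ∨ g) — ¬e is true.
  6. (g ∨ ¬a ∨ ¬e) — ¬e is true.
  7. (c ∨ d) — c is true.
  8. (a ∨ g ∨ d) — d is true.
  9. (¬c ∨ ¬f) — ¬f is true.
  10. (¬d ∨ ¬e) — ¬e is true.
  11. (d ∨ b) — d is true.
  12. (e ∨ ¬g ∨ f) — ¬g is true.
  13. (c ∨ f) — c is true.
  14. (¬e ∨ ¬c) — ¬e is true.
  15. (d ∨ ¬f) — ¬f is true.
  16. (e ∨ ¬b) — ¬b is true.
  17. (¬g ∨ ¬a) — ¬g is true.
  18. (¬f ∨ b) — ¬f is true.
  19. (b ∨ ¬d ∨ c) — c is true.
  20. (c ∨ ¬f) — ¬f is true.
  21. (e ∨ g ∨ ¬a) — ¬a is true.
  22. (¬b ∨ ¬c ∨ ¬d) — ¬b is true.

a=F, b=F, c=T, d=T, e=F, f=F, g=F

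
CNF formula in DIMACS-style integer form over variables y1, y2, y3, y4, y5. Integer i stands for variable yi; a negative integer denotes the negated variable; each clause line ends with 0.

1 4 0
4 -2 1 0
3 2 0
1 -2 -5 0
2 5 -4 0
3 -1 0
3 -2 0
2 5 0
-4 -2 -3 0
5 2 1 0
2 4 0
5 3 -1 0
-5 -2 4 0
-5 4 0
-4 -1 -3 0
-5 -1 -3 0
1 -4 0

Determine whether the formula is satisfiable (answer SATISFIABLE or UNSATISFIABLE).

SATISFIABLE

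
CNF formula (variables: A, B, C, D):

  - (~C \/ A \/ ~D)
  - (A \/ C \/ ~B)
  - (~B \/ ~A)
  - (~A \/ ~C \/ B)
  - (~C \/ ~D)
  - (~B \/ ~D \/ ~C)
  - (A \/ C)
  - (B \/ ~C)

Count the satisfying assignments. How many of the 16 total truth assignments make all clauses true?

The models are:
  A=F B=T C=T D=F
  A=T B=F C=F D=F
  A=T B=F C=F D=T
Count: 3.

3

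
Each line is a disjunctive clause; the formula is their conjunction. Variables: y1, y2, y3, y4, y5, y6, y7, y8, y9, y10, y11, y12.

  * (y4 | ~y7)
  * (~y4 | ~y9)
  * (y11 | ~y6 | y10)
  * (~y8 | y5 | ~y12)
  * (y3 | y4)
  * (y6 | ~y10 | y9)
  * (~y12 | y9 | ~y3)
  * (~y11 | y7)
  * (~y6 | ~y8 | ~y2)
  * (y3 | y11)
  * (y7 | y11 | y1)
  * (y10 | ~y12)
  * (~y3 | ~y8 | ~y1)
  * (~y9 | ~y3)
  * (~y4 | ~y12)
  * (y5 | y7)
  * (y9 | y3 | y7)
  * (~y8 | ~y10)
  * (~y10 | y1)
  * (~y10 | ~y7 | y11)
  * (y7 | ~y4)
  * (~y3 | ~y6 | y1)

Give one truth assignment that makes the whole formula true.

y1=T, y2=F, y3=T, y4=T, y5=F, y6=T, y7=T, y8=F, y9=F, y10=T, y11=T, y12=F

Check each clause:
  1. (y4 | ~y7) — y4 is true.
  2. (~y4 | ~y9) — ~y9 is true.
  3. (~y6 | y11 | y10) — y11 is true.
  4. (~y12 | ~y8 | y5) — ~y8 is true.
  5. (y4 | y3) — y3 is true.
  6. (~y10 | y9 | y6) — y6 is true.
  7. (~y12 | ~y3 | y9) — ~y12 is true.
  8. (y7 | ~y11) — y7 is true.
  9. (~y2 | ~y8 | ~y6) — ~y8 is true.
  10. (y11 | y3) — y3 is true.
  11. (y7 | y1 | y11) — y1 is true.
  12. (~y12 | y10) — y10 is true.
  13. (~y3 | ~y1 | ~y8) — ~y8 is true.
  14. (~y9 | ~y3) — ~y9 is true.
  15. (~y4 | ~y12) — ~y12 is true.
  16. (y7 | y5) — y7 is true.
  17. (y3 | y9 | y7) — y3 is true.
  18. (~y8 | ~y10) — ~y8 is true.
  19. (y1 | ~y10) — y1 is true.
  20. (y11 | ~y7 | ~y10) — y11 is true.
  21. (~y4 | y7) — y7 is true.
  22. (y1 | ~y3 | ~y6) — y1 is true.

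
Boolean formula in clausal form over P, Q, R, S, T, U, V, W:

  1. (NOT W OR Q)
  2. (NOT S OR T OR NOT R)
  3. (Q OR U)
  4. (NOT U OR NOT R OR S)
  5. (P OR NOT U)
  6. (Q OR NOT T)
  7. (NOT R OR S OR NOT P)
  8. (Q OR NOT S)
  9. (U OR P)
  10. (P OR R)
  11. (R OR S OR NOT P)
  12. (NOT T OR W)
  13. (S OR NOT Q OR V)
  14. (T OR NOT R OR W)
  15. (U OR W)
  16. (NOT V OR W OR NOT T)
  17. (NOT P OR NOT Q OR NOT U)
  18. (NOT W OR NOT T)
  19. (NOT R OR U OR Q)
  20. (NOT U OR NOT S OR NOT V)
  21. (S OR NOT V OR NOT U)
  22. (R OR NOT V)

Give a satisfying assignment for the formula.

P = 1, Q = 1, R = 0, S = 1, T = 0, U = 0, V = 0, W = 1

Set P = True and propagate.
For the remaining variables, Q = True, R = False, S = True, T = False, U = False, V = False, W = True works.
Check each clause:
  1. (NOT W OR Q) — Q is true.
  2. (NOT S OR T OR NOT R) — NOT R is true.
  3. (Q OR U) — Q is true.
  4. (NOT R OR S OR NOT U) — NOT U is true.
  5. (P OR NOT U) — P is true.
  6. (NOT T OR Q) — Q is true.
  7. (NOT R OR NOT P OR S) — S is true.
  8. (Q OR NOT S) — Q is true.
  9. (U OR P) — P is true.
  10. (P OR R) — P is true.
  11. (S OR NOT P OR R) — S is true.
  12. (W OR NOT T) — W is true.
  13. (S OR NOT Q OR V) — S is true.
  14. (T OR W OR NOT R) — W is true.
  15. (U OR W) — W is true.
  16. (NOT T OR NOT V OR W) — W is true.
  17. (NOT Q OR NOT P OR NOT U) — NOT U is true.
  18. (NOT T OR NOT W) — NOT T is true.
  19. (U OR NOT R OR Q) — Q is true.
  20. (NOT U OR NOT S OR NOT V) — NOT V is true.
  21. (NOT U OR NOT V OR S) — NOT V is true.
  22. (R OR NOT V) — NOT V is true.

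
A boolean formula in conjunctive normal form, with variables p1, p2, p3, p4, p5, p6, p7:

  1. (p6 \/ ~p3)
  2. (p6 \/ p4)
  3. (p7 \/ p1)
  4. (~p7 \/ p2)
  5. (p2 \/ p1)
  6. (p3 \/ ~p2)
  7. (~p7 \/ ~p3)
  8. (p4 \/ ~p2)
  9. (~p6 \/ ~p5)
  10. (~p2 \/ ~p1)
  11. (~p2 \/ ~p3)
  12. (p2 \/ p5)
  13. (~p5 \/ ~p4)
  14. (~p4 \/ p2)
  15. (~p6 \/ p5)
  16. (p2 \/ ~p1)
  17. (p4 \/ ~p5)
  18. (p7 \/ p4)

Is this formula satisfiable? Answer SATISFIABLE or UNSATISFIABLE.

UNSATISFIABLE

p2 = True:
  propagation gives p3=True; an empty clause results — contradiction.
p2 = False:
  propagation gives p7=False, p1=True; an empty clause results — contradiction.
Every branch closes, so no satisfying assignment exists.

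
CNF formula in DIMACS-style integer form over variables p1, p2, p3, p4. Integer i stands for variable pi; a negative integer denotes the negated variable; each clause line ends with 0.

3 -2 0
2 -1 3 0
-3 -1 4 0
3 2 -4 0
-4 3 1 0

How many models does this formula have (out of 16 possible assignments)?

7

The models are:
  p1=0 p2=0 p3=0 p4=0
  p1=0 p2=0 p3=1 p4=0
  p1=0 p2=0 p3=1 p4=1
  p1=0 p2=1 p3=1 p4=0
  p1=0 p2=1 p3=1 p4=1
  p1=1 p2=0 p3=1 p4=1
  p1=1 p2=1 p3=1 p4=1
That's 7 in total.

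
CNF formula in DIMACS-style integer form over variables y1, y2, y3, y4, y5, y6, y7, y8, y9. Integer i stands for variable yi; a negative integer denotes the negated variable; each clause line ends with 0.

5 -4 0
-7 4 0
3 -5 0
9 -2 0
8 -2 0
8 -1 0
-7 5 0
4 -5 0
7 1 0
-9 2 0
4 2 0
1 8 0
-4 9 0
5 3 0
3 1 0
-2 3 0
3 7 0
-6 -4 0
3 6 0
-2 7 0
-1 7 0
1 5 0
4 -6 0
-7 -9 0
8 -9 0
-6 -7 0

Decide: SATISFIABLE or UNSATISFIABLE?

UNSATISFIABLE

y7 = True:
  propagation gives y4=True, y5=True, y3=True, y9=True; an empty clause results — contradiction.
y7 = False:
  propagation gives y1=True; an empty clause results — contradiction.
Every branch closes, so no satisfying assignment exists.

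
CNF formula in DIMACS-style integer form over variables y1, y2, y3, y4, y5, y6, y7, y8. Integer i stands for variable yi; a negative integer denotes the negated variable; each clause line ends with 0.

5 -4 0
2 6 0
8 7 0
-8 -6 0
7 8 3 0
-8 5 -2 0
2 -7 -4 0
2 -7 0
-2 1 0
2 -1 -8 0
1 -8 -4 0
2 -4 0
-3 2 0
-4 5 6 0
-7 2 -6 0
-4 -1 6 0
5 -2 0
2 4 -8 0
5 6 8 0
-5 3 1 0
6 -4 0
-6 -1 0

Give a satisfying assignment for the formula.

y1 = T  y2 = T  y3 = F  y4 = F  y5 = T  y6 = F  y7 = F  y8 = T

Try y1 = True.
  then y6 is forced to False.
  then y2 is forced to True.
  then y4 is forced to False.
  then y5 is forced to True.
Branch on y3: take y3 = False.
The remaining clauses are satisfied by y7 = False, y8 = True.
Every clause has at least one true literal under this assignment.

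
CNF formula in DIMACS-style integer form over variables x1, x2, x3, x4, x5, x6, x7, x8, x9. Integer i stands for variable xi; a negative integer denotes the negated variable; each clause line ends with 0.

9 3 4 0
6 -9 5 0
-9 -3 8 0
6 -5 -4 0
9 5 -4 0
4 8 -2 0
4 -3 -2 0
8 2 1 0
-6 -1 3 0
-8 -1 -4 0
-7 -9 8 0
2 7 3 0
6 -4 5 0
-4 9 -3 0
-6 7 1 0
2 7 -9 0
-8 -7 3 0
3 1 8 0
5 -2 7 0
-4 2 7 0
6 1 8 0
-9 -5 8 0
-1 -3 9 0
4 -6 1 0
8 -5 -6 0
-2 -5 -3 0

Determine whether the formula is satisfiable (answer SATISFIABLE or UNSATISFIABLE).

Branch on x1: take x1 = False.
Branch on x2: take x2 = False.
  then x8 is forced to True.
For the remaining variables, x3 = True, x4 = False, x5 = True, x6 = False, x7 = False, x9 = False works.
So x1 = F, x2 = F, x3 = T, x4 = F, x5 = T, x6 = F, x7 = F, x8 = T, x9 = F is a satisfying assignment.

SATISFIABLE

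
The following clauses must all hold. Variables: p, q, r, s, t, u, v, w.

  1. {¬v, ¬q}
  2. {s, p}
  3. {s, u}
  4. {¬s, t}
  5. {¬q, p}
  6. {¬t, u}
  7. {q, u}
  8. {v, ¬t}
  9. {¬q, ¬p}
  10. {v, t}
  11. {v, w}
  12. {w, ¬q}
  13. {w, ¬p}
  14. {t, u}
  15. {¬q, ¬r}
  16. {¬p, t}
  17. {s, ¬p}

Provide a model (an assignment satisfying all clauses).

p=T, q=F, r=F, s=T, t=T, u=T, v=T, w=T

Check each clause:
  1. {¬v, ¬q} — ¬q is true.
  2. {p, s} — p is true.
  3. {u, s} — s is true.
  4. {¬s, t} — t is true.
  5. {p, ¬q} — p is true.
  6. {¬t, u} — u is true.
  7. {u, q} — u is true.
  8. {¬t, v} — v is true.
  9. {¬q, ¬p} — ¬q is true.
  10. {t, v} — t is true.
  11. {v, w} — w is true.
  12. {w, ¬q} — w is true.
  13. {w, ¬p} — w is true.
  14. {u, t} — t is true.
  15. {¬q, ¬r} — ¬r is true.
  16. {t, ¬p} — t is true.
  17. {s, ¬p} — s is true.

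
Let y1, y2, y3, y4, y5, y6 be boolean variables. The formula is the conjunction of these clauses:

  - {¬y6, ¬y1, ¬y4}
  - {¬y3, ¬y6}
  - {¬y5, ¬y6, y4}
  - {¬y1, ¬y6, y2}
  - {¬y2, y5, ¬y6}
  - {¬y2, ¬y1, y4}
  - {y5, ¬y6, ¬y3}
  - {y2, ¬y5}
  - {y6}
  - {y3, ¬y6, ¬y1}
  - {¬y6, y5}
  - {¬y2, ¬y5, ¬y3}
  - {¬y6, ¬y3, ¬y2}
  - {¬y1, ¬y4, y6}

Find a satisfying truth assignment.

y1=F  y2=T  y3=F  y4=T  y5=T  y6=T

The clause (y6) is unit: y6 must be True.
(¬y3) is a unit clause, so y3 = False.
(¬y1) is a unit clause, so y1 = False.
(y5) is a unit clause, so y5 = True.
The clause (y4) is unit: y4 must be True.
The clause (y2) is unit: y2 must be True.
Every clause has at least one true literal under this assignment.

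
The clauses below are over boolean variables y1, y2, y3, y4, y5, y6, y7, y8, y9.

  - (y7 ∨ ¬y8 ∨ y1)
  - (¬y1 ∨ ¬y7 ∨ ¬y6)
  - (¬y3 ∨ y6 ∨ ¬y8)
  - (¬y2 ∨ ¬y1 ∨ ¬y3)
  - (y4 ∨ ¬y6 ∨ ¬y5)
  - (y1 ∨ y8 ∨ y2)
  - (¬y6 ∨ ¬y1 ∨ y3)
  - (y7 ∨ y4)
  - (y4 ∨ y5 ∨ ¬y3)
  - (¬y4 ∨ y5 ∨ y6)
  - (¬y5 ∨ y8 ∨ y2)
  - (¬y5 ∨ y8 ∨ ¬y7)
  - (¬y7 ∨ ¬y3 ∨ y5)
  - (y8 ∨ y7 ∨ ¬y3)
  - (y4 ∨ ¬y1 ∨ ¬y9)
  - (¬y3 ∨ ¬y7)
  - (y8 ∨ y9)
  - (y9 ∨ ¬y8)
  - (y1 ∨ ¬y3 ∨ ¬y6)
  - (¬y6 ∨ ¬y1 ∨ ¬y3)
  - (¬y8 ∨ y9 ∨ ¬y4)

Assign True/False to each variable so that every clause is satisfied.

y1=T, y2=F, y3=F, y4=T, y5=T, y6=F, y7=F, y8=T, y9=T

Try y1 = True.
The remaining clauses are satisfied by y2 = False, y3 = False, y4 = True, y5 = True, y6 = False, y7 = False, y8 = True, y9 = True.
Every clause has at least one true literal under this assignment.
Check each clause:
  1. (¬y8 ∨ y1 ∨ y7) — y1 is true.
  2. (¬y6 ∨ ¬y1 ∨ ¬y7) — ¬y7 is true.
  3. (¬y8 ∨ ¬y3 ∨ y6) — ¬y3 is true.
  4. (¬y3 ∨ ¬y2 ∨ ¬y1) — ¬y3 is true.
  5. (¬y5 ∨ ¬y6 ∨ y4) — ¬y6 is true.
  6. (y1 ∨ y2 ∨ y8) — y8 is true.
  7. (¬y6 ∨ y3 ∨ ¬y1) — ¬y6 is true.
  8. (y7 ∨ y4) — y4 is true.
  9. (y5 ∨ ¬y3 ∨ y4) — ¬y3 is true.
  10. (y6 ∨ y5 ∨ ¬y4) — y5 is true.
  11. (¬y5 ∨ y2 ∨ y8) — y8 is true.
  12. (¬y5 ∨ ¬y7 ∨ y8) — y8 is true.
  13. (¬y7 ∨ ¬y3 ∨ y5) — ¬y3 is true.
  14. (y7 ∨ y8 ∨ ¬y3) — y8 is true.
  15. (¬y1 ∨ ¬y9 ∨ y4) — y4 is true.
  16. (¬y3 ∨ ¬y7) — ¬y7 is true.
  17. (y8 ∨ y9) — y8 is true.
  18. (y9 ∨ ¬y8) — y9 is true.
  19. (y1 ∨ ¬y6 ∨ ¬y3) — y1 is true.
  20. (¬y6 ∨ ¬y3 ∨ ¬y1) — ¬y6 is true.
  21. (¬y4 ∨ y9 ∨ ¬y8) — y9 is true.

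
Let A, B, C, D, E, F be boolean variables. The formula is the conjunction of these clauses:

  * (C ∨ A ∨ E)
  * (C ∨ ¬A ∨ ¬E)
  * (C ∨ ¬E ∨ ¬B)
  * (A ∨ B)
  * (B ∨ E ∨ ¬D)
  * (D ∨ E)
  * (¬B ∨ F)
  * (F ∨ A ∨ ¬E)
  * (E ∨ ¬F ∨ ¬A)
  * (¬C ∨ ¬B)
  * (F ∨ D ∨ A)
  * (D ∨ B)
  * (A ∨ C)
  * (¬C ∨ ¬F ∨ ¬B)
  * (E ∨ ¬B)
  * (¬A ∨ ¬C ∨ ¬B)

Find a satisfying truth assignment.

A=1, B=0, C=1, D=1, E=1, F=0

Check each clause:
  1. (E ∨ C ∨ A) — A is true.
  2. (¬A ∨ C ∨ ¬E) — C is true.
  3. (C ∨ ¬E ∨ ¬B) — C is true.
  4. (A ∨ B) — A is true.
  5. (¬D ∨ E ∨ B) — E is true.
  6. (E ∨ D) — D is true.
  7. (¬B ∨ F) — ¬B is true.
  8. (A ∨ F ∨ ¬E) — A is true.
  9. (E ∨ ¬A ∨ ¬F) — ¬F is true.
  10. (¬B ∨ ¬C) — ¬B is true.
  11. (F ∨ D ∨ A) — A is true.
  12. (D ∨ B) — D is true.
  13. (C ∨ A) — A is true.
  14. (¬F ∨ ¬B ∨ ¬C) — ¬F is true.
  15. (¬B ∨ E) — E is true.
  16. (¬A ∨ ¬B ∨ ¬C) — ¬B is true.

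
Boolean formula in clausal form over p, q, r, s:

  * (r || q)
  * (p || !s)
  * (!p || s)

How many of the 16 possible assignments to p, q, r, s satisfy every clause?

The models are:
  p=0 q=0 r=1 s=0
  p=0 q=1 r=0 s=0
  p=0 q=1 r=1 s=0
  p=1 q=0 r=1 s=1
  p=1 q=1 r=0 s=1
  p=1 q=1 r=1 s=1
Count: 6.

6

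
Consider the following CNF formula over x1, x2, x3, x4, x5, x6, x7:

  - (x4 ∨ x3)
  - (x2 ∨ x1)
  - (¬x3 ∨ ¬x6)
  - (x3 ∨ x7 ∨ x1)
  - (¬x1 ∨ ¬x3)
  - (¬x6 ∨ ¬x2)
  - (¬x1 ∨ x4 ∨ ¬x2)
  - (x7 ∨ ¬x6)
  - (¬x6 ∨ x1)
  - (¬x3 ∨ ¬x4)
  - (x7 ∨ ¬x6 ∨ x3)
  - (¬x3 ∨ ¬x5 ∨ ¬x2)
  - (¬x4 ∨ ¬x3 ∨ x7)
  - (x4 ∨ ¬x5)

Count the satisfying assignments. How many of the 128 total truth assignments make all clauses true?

14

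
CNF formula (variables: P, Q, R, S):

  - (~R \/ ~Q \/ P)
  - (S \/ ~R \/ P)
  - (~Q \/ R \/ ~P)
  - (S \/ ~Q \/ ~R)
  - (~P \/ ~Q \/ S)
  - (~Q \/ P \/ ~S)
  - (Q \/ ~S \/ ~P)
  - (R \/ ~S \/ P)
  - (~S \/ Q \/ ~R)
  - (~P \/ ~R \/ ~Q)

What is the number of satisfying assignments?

4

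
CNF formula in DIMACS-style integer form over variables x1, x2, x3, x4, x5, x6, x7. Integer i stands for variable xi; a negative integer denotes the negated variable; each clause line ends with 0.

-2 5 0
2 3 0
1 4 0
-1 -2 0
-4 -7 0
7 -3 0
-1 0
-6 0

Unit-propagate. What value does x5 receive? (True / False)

True

(NOT x1) is a unit clause: x1 = False.
From (x1 OR x4) and x1 = False: x4 = True.
In (NOT x4 OR NOT x7), NOT x4 is now false; NOT x7 must hold, so x7 = False.
In (NOT x3 OR x7), x7 is now false; NOT x3 must hold, so x3 = False.
(x2 OR x3) with x3 = False leaves only x2, so x2 = True.
From (x5 OR NOT x2) and x2 = True: x5 = True.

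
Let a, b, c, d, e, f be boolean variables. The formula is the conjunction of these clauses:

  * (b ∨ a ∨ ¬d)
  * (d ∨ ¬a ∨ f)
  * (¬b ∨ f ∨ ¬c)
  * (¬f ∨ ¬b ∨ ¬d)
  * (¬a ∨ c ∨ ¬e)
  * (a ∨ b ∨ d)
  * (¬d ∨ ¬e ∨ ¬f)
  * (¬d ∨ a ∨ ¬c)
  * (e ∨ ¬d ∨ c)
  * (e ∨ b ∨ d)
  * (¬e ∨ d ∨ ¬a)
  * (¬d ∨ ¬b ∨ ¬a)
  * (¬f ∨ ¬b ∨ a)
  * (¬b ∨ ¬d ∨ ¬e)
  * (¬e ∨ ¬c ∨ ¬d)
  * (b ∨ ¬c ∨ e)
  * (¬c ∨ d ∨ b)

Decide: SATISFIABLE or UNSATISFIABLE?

SATISFIABLE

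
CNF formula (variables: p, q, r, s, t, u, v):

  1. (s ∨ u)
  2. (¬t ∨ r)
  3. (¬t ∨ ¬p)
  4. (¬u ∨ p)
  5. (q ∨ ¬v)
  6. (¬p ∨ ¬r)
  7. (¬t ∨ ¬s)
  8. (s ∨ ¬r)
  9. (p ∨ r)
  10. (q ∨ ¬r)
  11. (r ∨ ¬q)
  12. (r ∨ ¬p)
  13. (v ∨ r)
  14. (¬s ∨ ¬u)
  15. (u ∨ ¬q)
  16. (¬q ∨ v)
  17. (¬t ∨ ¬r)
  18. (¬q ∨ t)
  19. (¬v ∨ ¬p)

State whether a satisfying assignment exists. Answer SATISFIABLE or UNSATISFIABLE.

UNSATISFIABLE

r = True:
  propagation gives p=False, u=False, s=True, t=False; an empty clause results — contradiction.
r = False:
  propagation gives t=False, p=True; an empty clause results — contradiction.
Every branch closes, so no satisfying assignment exists.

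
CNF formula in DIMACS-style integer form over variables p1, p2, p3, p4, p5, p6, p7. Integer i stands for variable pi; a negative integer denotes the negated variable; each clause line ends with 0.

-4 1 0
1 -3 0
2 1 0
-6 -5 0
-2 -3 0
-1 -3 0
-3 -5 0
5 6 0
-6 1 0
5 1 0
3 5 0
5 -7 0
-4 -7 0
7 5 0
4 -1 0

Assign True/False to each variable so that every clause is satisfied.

p1 = True, p2 = False, p3 = False, p4 = True, p5 = True, p6 = False, p7 = False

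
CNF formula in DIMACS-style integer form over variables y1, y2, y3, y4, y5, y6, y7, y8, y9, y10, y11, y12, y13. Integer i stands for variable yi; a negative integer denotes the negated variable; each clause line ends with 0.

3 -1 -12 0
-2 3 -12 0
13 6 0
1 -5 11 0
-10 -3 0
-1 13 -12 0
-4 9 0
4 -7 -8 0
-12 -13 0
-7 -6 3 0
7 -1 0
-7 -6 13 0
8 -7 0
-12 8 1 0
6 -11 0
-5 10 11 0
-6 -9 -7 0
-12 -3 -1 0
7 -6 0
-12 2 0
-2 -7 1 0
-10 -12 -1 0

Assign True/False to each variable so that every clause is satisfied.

y1=False, y2=True, y3=True, y4=False, y5=False, y6=False, y7=False, y8=True, y9=True, y10=False, y11=False, y12=False, y13=True

y5 occurs only negated in the remaining clauses — set y5 = False.
y12 occurs only negated in the remaining clauses — set y12 = False.
Branch on y1: take y1 = False.
For the remaining variables, y2 = True, y3 = True, y4 = False, y6 = False, y7 = False, y8 = True, y9 = True, y10 = False, y11 = False, y13 = True works.
Every clause has at least one true literal under this assignment.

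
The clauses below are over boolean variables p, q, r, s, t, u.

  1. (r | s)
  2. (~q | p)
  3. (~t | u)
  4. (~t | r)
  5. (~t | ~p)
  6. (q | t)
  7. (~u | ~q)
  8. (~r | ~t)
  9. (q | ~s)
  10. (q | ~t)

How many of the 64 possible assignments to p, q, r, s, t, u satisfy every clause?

Satisfying assignments:
  p=T q=T r=F s=T t=F u=F
  p=T q=T r=T s=F t=F u=F
  p=T q=T r=T s=T t=F u=F
Count: 3.

3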